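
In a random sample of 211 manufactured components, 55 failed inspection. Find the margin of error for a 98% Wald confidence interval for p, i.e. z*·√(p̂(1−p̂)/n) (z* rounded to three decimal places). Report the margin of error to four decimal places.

p̂ = 55/211 = 0.26066.
SE = √(p̂(1−p̂)/n) = √(0.192718/211) = 0.030222.
The 98% critical value is z* = 2.326.
Margin of error = z*·SE = 2.326 × 0.030222 = 0.0703.

ME = 0.0703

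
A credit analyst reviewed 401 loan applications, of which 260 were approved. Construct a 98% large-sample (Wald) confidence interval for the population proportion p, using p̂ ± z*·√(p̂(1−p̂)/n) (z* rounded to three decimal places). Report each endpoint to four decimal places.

The sample proportion is 260/401 = 0.64838.
SE(p̂) = √(0.64838·0.35162/401) = 0.023844.
The 98% critical value is z* = 2.326.
Margin of error: 2.326 × 0.023844 = 0.05546.
CI: 0.64838 ± 0.05546 = (0.5929, 0.7038).

(0.5929, 0.7038)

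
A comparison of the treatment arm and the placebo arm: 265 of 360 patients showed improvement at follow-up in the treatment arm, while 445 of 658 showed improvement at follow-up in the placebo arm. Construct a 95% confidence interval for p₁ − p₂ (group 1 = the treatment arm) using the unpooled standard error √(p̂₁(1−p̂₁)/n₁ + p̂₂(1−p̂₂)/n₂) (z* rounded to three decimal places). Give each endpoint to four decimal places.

(0.0019, 0.1177)

p̂₁ = 265/360 = 0.73611, p̂₂ = 445/658 = 0.67629; p̂₁ − p̂₂ = 0.05982.
SE = √(0.000539588 + 0.000332707) = √0.000872295 = 0.029535.
For 95% confidence, z* = 1.960. Margin of error = 0.05789.
So the interval runs from 0.0019 to 0.1177.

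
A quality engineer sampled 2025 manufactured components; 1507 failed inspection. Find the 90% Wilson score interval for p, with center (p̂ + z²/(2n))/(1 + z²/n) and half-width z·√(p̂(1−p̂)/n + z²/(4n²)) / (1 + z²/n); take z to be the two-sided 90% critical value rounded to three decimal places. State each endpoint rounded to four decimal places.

Here p̂ = 1507/2025 = 0.74420 and z = 1.645 (z² = 2.706025).
Denominator 1 + z²/n = 1 + 2.706025/2025 = 1.001336.
Center = (0.74420 + 0.000668)/1.001336 = 0.74387.
Radicand: p̂(1−p̂)/n + z²/(4n²) = 0.000094009 + 0.000000165 = 0.000094174.
Half-width = z·√(radicand)/denom = 1.645·0.009704/1.001336 = 0.01594.
So the interval runs from 0.7279 to 0.7598.

(0.7279, 0.7598)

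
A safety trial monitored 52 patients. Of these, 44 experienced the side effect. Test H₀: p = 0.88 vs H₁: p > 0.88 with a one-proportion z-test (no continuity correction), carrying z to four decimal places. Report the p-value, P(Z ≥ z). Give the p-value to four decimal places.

With x = 44 successes in n = 52, p̂ = 0.84615.
Null standard error: √(0.88·0.12/52) = √0.002030769 = 0.045064.
z = (p̂ − p₀)/SE = (44/52 − 0.88)/0.045064 ≈ -0.7511.
From the standard normal, P(Z ≥ z) = 0.7737.

p-value = 0.7737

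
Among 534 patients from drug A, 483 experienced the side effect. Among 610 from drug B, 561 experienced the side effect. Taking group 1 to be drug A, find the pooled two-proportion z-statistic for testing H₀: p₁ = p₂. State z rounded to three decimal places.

z = -0.907

p̂₁ = 483/534 = 0.90449, p̂₂ = 561/610 = 0.91967.
Pooled p̂ = (483+561)/(534+610) = 1044/1144 = 0.91259.
SE = √[p̂(1−p̂)(1/n₁+1/n₂)] = √[0.91259·0.08741·(1/534+1/610)] ≈ 0.016738.
z = -0.01518/0.016738 = -0.907.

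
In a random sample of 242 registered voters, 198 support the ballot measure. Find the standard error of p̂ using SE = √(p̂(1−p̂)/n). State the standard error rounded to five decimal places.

SE = 0.02479

With x = 198 successes in n = 242, p̂ = 0.81818.
p̂(1−p̂) = 0.81818·0.18182 = 0.148761.
Dividing by n and taking the root: √0.000614715 = 0.02479.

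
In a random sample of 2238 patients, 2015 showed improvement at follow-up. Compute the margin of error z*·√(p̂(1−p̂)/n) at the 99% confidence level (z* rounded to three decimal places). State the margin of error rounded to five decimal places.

ME = 0.01631

Sample proportion p̂ = 2015/2238 = 0.90036.
Standard error of p̂: √(0.089714/2238) = √0.000040087 = 0.006331.
For 99% confidence, z* = 2.576.
Margin of error = z*·SE = 2.576 × 0.006331 = 0.01631.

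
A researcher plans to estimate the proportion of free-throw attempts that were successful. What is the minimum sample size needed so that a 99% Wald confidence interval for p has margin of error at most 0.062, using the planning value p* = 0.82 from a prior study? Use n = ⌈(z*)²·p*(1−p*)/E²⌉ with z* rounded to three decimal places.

n = 255

The 99% critical value is z* = 2.576.
p*(1−p*) = 0.1476.
(z*)²·p*(1−p*)/E² = 6.635776·0.1476/0.003844 = 254.797.
Rounding up, n = 255.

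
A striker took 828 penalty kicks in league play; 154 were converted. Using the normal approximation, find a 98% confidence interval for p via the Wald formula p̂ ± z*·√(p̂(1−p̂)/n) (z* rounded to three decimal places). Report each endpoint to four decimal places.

(0.1545, 0.2174)

The sample proportion is 154/828 = 0.18599.
SE(p̂) = √(0.18599·0.81401/828) = 0.013522.
z* = 2.326 at the 98% level.
Margin = 2.326·0.013522 = 0.03145.
So the interval runs from 0.1545 to 0.2174.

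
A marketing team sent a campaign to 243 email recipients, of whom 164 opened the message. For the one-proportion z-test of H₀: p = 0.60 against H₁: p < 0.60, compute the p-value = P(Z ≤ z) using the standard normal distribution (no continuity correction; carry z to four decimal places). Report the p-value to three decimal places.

p-value = 0.991

Sample proportion p̂ = 164/243 = 0.67490.
Null standard error: √(0.60·0.40/243) = √0.000987654 = 0.031427.
Test statistic (full precision, shown to 4 dp): z = (164/243 − 0.60)/SE₀ ≈ 2.3832.
From the standard normal, P(Z ≤ z) = 0.991.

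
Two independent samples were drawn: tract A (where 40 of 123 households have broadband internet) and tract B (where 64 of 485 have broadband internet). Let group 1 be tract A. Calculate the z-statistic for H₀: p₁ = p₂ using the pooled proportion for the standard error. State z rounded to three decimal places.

z = 5.083

Sample proportions: p̂₁ = 40/123 = 0.32520 and p̂₂ = 64/485 = 0.13196.
Pooling: p̂ = 104/608 = 0.17105.
SE = √[p̂(1−p̂)(1/n₁+1/n₂)] = √[0.17105·0.82895·(1/123+1/485)] ≈ 0.038015.
z = 0.19324/0.038015 = 5.083.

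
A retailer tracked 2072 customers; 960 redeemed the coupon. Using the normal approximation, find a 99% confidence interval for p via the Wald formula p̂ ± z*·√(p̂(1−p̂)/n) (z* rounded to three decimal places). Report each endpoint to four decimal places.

(0.4351, 0.4915)

p̂ = 960/2072 = 0.46332.
Standard error of p̂: √(0.248655/2072) = √0.000120007 = 0.010955.
For 99% confidence, z* = 2.576.
Margin = 2.576·0.010955 = 0.02822.
Interval: 0.46332 ± 0.02822 → (0.4351, 0.4915).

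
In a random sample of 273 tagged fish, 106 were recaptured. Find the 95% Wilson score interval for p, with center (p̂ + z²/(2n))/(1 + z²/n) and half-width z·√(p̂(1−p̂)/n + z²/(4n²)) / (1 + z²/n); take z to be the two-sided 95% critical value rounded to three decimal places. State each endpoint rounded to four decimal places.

p̂ = 106/273 = 0.38828; z = 1.960, so z² = 3.841600.
1 + z²/n = 1.014072.
Center = (0.38828 + 0.007036)/1.014072 = 0.38983.
Radicand: p̂(1−p̂)/n + z²/(4n²) = 0.000870030 + 0.000012886 = 0.000882916.
Half-width = z·√(radicand)/denom = 1.960·0.029714/1.014072 = 0.05743.
CI: 0.38983 ± 0.05743 = (0.3324, 0.4473).

(0.3324, 0.4473)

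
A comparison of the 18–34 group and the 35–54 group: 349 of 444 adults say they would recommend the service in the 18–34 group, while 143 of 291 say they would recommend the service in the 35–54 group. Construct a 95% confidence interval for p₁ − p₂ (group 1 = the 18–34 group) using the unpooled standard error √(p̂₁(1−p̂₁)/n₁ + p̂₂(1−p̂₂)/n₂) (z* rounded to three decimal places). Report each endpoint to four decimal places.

p̂₁ = 0.78604, p̂₂ = 0.49141, so the observed difference is 0.29463.
Unpooled SE = √(p̂₁(1−p̂₁)/n₁ + p̂₂(1−p̂₂)/n₂) = √(0.000378791 + 0.000858853) = 0.035180.
For 95% confidence, z* = 1.960. Margin = 1.960·0.035180 = 0.06895.
So the interval runs from 0.2257 to 0.3636.

(0.2257, 0.3636)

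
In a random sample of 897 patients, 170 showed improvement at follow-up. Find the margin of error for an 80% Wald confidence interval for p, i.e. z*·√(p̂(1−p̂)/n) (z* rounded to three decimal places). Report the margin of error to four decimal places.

p̂ = 170/897 = 0.18952.
Standard error of p̂: √(0.153603/897) = √0.000171240 = 0.013086.
For 80% confidence, z* = 1.282.
Margin of error = z*·SE = 1.282 × 0.013086 = 0.0168.

ME = 0.0168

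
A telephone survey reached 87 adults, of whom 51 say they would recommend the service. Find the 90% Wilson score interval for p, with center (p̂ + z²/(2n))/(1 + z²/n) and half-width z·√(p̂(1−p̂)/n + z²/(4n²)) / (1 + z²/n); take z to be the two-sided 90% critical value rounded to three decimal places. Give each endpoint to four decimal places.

p̂ = 51/87 = 0.58621; z = 1.645, so z² = 2.706025.
1 + z²/n = 1.031104.
Adjusted center: (0.58621 + z²/(2n))/1.031104 = 0.58361.
Radicand: p̂(1−p̂)/n + z²/(4n²) = 0.002788142 + 0.000089379 = 0.002877521.
Half-width = 1.645·√0.002877521/1.031104 = 0.08558.
So the interval runs from 0.4980 to 0.6692.

(0.4980, 0.6692)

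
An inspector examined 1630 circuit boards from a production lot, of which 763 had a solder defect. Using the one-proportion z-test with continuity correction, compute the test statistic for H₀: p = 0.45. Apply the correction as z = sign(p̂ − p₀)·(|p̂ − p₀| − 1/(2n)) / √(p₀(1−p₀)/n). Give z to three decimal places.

p̂ = 763/1630 = 0.46810. p̂ − p₀ = 0.018098.
1/(2n) = 0.000307.
Corrected numerator: |0.018098| − 0.000307 = 0.017791.
Null standard error: √(0.45·0.55/1630) = √0.000151840 = 0.012322.
z = +0.017791/0.012322 = 1.444.

z = 1.444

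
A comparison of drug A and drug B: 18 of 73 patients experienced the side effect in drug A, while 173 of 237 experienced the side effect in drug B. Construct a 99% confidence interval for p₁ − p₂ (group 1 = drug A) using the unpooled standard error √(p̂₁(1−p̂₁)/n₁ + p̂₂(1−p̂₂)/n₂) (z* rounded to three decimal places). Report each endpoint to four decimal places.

(-0.6331, -0.3337)

p̂₁ = 18/73 = 0.24658, p̂₂ = 173/237 = 0.72996; p̂₁ − p̂₂ = -0.48338.
Unpooled SE = √(p̂₁(1−p̂₁)/n₁ + p̂₂(1−p̂₂)/n₂) = √(0.002544876 + 0.000831727) = 0.058109.
The 99% critical value is z* = 2.576. Margin = 2.576·0.058109 = 0.14969.
So the interval runs from -0.6331 to -0.3337.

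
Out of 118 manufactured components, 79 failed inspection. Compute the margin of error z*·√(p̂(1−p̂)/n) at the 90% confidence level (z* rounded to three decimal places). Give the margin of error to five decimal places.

ME = 0.07123

p̂ = 79/118 = 0.66949.
SE = √(p̂(1−p̂)/n) = √(0.221273/118) = 0.043303.
The 90% critical value is z* = 1.645.
So ME = 0.07123.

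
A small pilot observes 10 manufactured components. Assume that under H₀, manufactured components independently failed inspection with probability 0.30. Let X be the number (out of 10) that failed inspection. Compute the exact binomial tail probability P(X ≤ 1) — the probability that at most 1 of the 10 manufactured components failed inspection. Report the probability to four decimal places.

P = 0.1493

X is binomial with n = 10 and p = 0.30.
P(X ≤ 1) = C(10,0)·0.30^0·0.70^10 + C(10,1)·0.30^1·0.70^9.
= 0.028248 + 0.121061 = 0.1493.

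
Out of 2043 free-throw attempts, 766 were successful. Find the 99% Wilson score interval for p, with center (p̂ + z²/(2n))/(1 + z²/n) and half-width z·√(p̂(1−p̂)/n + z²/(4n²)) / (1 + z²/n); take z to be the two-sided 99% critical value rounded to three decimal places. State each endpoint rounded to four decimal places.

(0.3478, 0.4029)

Here p̂ = 766/2043 = 0.37494 and z = 2.576 (z² = 6.635776).
Denominator 1 + z²/n = 1 + 6.635776/2043 = 1.003248.
Center = (0.37494 + 0.001624)/1.003248 = 0.37534.
Radicand: p̂(1−p̂)/n + z²/(4n²) = 0.000114714 + 0.000000397 = 0.000115111.
Half-width = 2.576·√0.000115111/1.003248 = 0.02755.
CI: 0.37534 ± 0.02755 = (0.3478, 0.4029).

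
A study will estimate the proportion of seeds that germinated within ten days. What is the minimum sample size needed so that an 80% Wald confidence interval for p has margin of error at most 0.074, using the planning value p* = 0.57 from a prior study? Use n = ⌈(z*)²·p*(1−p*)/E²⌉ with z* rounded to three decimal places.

The 80% critical value is z* = 1.282.
p*(1−p*) = 0.57·0.43 = 0.2451.
Required n before rounding: 1.643524 × 0.2451 / 0.074² = 73.562.
Rounding up, n = 74.

n = 74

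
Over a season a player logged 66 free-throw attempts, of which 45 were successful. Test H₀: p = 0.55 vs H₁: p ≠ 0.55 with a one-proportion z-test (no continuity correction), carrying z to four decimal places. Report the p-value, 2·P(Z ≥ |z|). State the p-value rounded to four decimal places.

p̂ = 45/66 = 0.68182.
Under H₀, SE = √(p₀(1−p₀)/n) = √(0.55·0.45/66) = √0.003750000 = 0.061237.
Test statistic (full precision, shown to 4 dp): z = (45/66 − 0.55)/SE₀ ≈ 2.1526.
From the standard normal, 2·P(Z ≥ |z|) = 0.0314.

p-value = 0.0314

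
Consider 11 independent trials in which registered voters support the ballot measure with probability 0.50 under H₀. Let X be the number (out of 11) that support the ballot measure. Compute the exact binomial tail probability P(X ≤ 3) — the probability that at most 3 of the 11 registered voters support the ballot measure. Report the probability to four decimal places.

X is binomial with n = 11 and p = 0.50.
P(X ≤ 3) = C(11,0)·0.50^0·0.50^11 + C(11,1)·0.50^1·0.50^10 + C(11,2)·0.50^2·0.50^9 + C(11,3)·0.50^3·0.50^8.
= 0.000488 + 0.005371 + 0.026855 + 0.080566 = 0.1133.

P = 0.1133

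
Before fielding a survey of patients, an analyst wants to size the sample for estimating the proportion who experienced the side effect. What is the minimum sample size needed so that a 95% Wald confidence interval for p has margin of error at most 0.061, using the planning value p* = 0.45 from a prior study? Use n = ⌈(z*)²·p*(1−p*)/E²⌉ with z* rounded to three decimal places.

For 95% confidence, z* = 1.960.
p*(1−p*) = 0.45·0.55 = 0.2475.
Required n before rounding: 3.841600 × 0.2475 / 0.061² = 255.522.
Rounding up, n = 256.

n = 256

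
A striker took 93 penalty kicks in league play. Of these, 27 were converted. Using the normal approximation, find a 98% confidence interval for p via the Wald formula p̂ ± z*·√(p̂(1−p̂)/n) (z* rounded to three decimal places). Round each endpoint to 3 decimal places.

p̂ = 27/93 = 0.29032.
Standard error of p̂: √(0.206035/93) = √0.002215434 = 0.047068.
The 98% critical value is z* = 2.326.
Margin = 2.326·0.047068 = 0.10948.
So the interval runs from 0.181 to 0.400.

(0.181, 0.400)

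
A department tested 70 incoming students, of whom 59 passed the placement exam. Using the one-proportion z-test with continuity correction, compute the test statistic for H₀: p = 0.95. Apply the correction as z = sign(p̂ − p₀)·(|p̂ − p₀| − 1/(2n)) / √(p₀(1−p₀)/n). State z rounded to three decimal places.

z = -3.839

The sample proportion is 59/70 = 0.84286. p̂ − p₀ = -0.107143.
1/(2n) = 0.007143.
Corrected numerator: |-0.107143| − 0.007143 = 0.100000.
SE₀ = √(0.95·0.05/70) = 0.026049.
z = −0.100000/0.026049 = -3.839.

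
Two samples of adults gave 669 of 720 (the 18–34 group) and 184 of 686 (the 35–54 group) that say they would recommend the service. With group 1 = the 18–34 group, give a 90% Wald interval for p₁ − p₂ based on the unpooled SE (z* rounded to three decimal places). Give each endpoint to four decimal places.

(0.6290, 0.6929)

p̂₁ = 0.92917, p̂₂ = 0.26822, so the observed difference is 0.66095.
SE = √(0.000091411 + 0.000286121) = √0.000377532 = 0.019430.
z* = 1.645 at the 90% level. Margin of error = 0.03196.
So the interval runs from 0.6290 to 0.6929.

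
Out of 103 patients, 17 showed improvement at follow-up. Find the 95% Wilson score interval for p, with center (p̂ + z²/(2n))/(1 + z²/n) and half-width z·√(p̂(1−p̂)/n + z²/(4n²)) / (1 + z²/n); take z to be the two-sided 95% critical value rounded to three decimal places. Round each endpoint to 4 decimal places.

Here p̂ = 17/103 = 0.16505 and z = 1.960 (z² = 3.841600).
1 + z²/n = 1.037297.
Center = (0.16505 + 0.018649)/1.037297 = 0.17709.
Radicand: p̂(1−p̂)/n + z²/(4n²) = 0.001337937 + 0.000090527 = 0.001428464.
Half-width = z·√(radicand)/denom = 1.960·0.037795/1.037297 = 0.07141.
Interval: 0.17709 ± 0.07141 → (0.1057, 0.2485).

(0.1057, 0.2485)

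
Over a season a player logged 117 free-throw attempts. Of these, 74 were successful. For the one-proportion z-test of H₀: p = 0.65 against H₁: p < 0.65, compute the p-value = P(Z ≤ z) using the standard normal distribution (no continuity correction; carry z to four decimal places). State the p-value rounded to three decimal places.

p-value = 0.346

The sample proportion is 74/117 = 0.63248.
SE₀ = √(0.65·0.35/117) = 0.044096.
Test statistic (full precision, shown to 4 dp): z = (74/117 − 0.65)/SE₀ ≈ -0.3973.
p-value = P(Z ≤ z) with z = -0.3973 → 0.346.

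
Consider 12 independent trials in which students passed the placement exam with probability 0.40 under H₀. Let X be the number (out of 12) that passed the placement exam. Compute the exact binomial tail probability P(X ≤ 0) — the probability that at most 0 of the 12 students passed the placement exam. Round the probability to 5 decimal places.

P = 0.00218

X ~ Binomial(n=12, p=0.40).
P(X ≤ 0) = C(12,0)·0.40^0·0.60^12.
= 0.002177 = 0.00218.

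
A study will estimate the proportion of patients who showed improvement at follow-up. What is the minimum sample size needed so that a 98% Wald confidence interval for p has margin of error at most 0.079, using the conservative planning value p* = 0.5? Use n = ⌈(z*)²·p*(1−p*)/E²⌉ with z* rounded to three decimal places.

n = 217

For 98% confidence, z* = 2.326.
p*(1−p*) = 0.2500.
Required n before rounding: 5.410276 × 0.2500 / 0.079² = 216.723.
⌈216.723⌉ = 217.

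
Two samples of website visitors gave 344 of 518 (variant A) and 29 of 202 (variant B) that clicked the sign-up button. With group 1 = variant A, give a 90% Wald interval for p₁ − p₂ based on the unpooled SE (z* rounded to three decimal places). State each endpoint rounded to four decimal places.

p̂₁ = 0.66409, p̂₂ = 0.14356, so the observed difference is 0.52053.
SE = √(0.000430644 + 0.000608681) = √0.001039325 = 0.032239.
The 90% critical value is z* = 1.645. Margin of error = 0.05303.
So the interval runs from 0.4675 to 0.5736.

(0.4675, 0.5736)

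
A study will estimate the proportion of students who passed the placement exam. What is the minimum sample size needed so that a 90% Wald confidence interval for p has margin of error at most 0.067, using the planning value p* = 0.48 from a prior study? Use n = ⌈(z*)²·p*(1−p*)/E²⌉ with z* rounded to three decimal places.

n = 151

The 90% critical value is z* = 1.645.
p*(1−p*) = 0.2496.
(z*)²·p*(1−p*)/E² = 2.706025·0.2496/0.004489 = 150.462.
Rounding up, n = 151.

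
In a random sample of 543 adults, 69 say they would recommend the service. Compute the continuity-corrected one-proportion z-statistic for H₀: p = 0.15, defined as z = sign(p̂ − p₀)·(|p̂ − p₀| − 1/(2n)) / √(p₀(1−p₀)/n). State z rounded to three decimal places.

z = -1.436

The sample proportion is 69/543 = 0.12707. p̂ − p₀ = -0.022928.
1/(2n) = 0.000921.
Corrected numerator: |-0.022928| − 0.000921 = 0.022007.
Under H₀, SE = √(p₀(1−p₀)/n) = √(0.15·0.85/543) = √0.000234807 = 0.015323.
z = (−)0.022007/0.015323 = -1.436.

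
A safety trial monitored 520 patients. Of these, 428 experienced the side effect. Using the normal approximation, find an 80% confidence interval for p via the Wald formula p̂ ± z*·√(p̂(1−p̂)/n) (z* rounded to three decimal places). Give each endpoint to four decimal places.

The sample proportion is 428/520 = 0.82308.
SE(p̂) = √(0.82308·0.17692/520) = 0.016734.
z* = 1.282 at the 80% level.
Margin = 1.282·0.016734 = 0.02145.
Interval: 0.82308 ± 0.02145 → (0.8016, 0.8445).

(0.8016, 0.8445)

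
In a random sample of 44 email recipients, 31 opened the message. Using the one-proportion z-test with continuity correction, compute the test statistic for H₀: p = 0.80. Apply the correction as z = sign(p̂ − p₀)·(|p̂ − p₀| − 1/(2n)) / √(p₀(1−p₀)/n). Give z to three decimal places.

With x = 31 successes in n = 44, p̂ = 0.70455. p̂ − p₀ = -0.095455.
1/(2n) = 0.011364.
Corrected numerator: |-0.095455| − 0.011364 = 0.084091.
Null standard error: √(0.80·0.20/44) = √0.003636364 = 0.060302.
z = (−)0.084091/0.060302 = -1.394.

z = -1.394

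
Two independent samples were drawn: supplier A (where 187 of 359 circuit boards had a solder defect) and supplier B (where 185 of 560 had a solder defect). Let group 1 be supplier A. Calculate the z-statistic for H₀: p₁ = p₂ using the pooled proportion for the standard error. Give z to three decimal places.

z = 5.741

p̂₁ = 187/359 = 0.52089, p̂₂ = 185/560 = 0.33036.
Pooled p̂ = (187+185)/(359+560) = 372/919 = 0.40479.
SE = √[p̂(1−p̂)(1/n₁+1/n₂)] = √[0.40479·0.59521·(1/359+1/560)] ≈ 0.033187.
z = 0.19053/0.033187 = 5.741.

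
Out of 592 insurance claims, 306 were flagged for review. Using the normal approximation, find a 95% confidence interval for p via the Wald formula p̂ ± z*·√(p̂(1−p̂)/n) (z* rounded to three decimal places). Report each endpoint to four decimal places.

(0.4766, 0.5571)

The sample proportion is 306/592 = 0.51689.
SE = √(p̂(1−p̂)/n) = √(0.249715/592) = 0.020538.
For 95% confidence, z* = 1.960.
Margin of error: 1.960 × 0.020538 = 0.04025.
CI: 0.51689 ± 0.04025 = (0.4766, 0.5571).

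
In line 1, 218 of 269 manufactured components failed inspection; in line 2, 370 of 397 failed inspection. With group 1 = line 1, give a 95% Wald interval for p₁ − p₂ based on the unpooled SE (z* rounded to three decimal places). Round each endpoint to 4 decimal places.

(-0.1746, -0.0686)

p̂₁ = 218/269 = 0.81041, p̂₂ = 370/397 = 0.93199; p̂₁ − p̂₂ = -0.12158.
Unpooled SE = √(p̂₁(1−p̂₁)/n₁ + p̂₂(1−p̂₂)/n₂) = √(0.000571176 + 0.000159659) = 0.027034.
z* = 1.960 at the 95% level. Margin = 1.960·0.027034 = 0.05299.
So the interval runs from -0.1746 to -0.0686.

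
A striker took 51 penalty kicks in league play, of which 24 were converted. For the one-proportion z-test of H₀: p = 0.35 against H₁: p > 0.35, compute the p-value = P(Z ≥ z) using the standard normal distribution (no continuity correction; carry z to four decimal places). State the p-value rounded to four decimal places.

With x = 24 successes in n = 51, p̂ = 0.47059.
Under H₀, SE = √(p₀(1−p₀)/n) = √(0.35·0.65/51) = √0.004460784 = 0.066789.
Test statistic (full precision, shown to 4 dp): z = (24/51 − 0.35)/SE₀ ≈ 1.8055.
From the standard normal, P(Z ≥ z) = 0.0355.

p-value = 0.0355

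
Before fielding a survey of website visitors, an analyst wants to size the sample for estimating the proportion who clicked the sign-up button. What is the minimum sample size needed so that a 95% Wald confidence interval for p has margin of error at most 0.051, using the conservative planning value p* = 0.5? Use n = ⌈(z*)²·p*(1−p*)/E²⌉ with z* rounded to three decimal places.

The 95% critical value is z* = 1.960.
p*(1−p*) = 0.50·0.50 = 0.2500.
(z*)²·p*(1−p*)/E² = 3.841600·0.2500/0.002601 = 369.243.
⌈369.243⌉ = 370.

n = 370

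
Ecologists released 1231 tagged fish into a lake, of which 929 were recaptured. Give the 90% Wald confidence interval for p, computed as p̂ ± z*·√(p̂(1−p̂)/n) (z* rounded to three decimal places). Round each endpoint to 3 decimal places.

(0.734, 0.775)

p̂ = 929/1231 = 0.75467.
SE = √(p̂(1−p̂)/n) = √(0.185143/1231) = 0.012264.
The 90% critical value is z* = 1.645.
Margin of error: 1.645 × 0.012264 = 0.02017.
CI: 0.75467 ± 0.02017 = (0.734, 0.775).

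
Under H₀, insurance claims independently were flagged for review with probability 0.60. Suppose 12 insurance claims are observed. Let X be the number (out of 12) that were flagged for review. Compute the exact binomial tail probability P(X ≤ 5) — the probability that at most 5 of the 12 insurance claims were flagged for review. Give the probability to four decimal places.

X ~ Binomial(n=12, p=0.60).
P(X ≤ 5) = Σ_{j=0}^{5} C(12,j)·0.60^j·0.40^{12−j}.
= 0.000017 + 0.000302 + 0.002491 + 0.012457 + 0.042043 + 0.100902 = 0.1582.

P = 0.1582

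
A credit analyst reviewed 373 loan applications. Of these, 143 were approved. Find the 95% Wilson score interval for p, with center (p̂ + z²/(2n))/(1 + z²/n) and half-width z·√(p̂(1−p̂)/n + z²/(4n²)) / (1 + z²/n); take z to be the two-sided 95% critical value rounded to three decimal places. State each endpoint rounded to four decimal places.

(0.3355, 0.4337)

p̂ = 143/373 = 0.38338; z = 1.960, so z² = 3.841600.
Denominator 1 + z²/n = 1 + 3.841600/373 = 1.010299.
Adjusted center: (0.38338 + z²/(2n))/1.010299 = 0.38457.
Radicand: p̂(1−p̂)/n + z²/(4n²) = 0.000633778 + 0.000006903 = 0.000640681.
Half-width = 1.960·√0.000640681/1.010299 = 0.04911.
So the interval runs from 0.3355 to 0.4337.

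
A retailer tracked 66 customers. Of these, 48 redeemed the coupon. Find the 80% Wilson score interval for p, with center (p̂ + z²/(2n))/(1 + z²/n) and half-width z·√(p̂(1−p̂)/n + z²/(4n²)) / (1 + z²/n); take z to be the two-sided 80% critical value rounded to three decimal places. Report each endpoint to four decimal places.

Here p̂ = 48/66 = 0.72727 and z = 1.282 (z² = 1.643524).
1 + z²/n = 1.024902.
Center = (0.72727 + 0.012451)/1.024902 = 0.72175.
Radicand: p̂(1−p̂)/n + z²/(4n²) = 0.003005259 + 0.000094325 = 0.003099584.
Half-width = z·√(radicand)/denom = 1.282·0.055674/1.024902 = 0.06964.
So the interval runs from 0.6521 to 0.7914.

(0.6521, 0.7914)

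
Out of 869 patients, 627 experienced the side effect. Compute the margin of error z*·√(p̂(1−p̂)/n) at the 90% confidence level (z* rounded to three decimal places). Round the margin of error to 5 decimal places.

ME = 0.02501

p̂ = 627/869 = 0.72152.
SE(p̂) = √(0.72152·0.27848/869) = 0.015206.
z* = 1.645 at the 90% level.
So ME = 0.02501.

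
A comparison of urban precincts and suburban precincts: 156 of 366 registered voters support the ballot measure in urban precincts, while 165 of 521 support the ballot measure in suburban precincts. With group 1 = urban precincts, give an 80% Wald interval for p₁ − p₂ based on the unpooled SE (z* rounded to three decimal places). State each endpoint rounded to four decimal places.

(0.0673, 0.1517)

p̂₁ = 0.42623, p̂₂ = 0.31670, so the observed difference is 0.10953.
Unpooled SE = √(p̂₁(1−p̂₁)/n₁ + p̂₂(1−p̂₂)/n₂) = √(0.000668191 + 0.000415356) = 0.032917.
The 80% critical value is z* = 1.282. Margin = 1.282·0.032917 = 0.04220.
Interval: 0.10953 ± 0.04220 → (0.0673, 0.1517).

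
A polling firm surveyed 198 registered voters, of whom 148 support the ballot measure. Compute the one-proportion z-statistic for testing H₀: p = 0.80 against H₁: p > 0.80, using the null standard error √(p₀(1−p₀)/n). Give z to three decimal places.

Sample proportion p̂ = 148/198 = 0.74747.
Under H₀, SE = √(p₀(1−p₀)/n) = √(0.80·0.20/198) = √0.000808081 = 0.028427.
z = (p̂ − p₀)/SE = (0.74747 − 0.80)/0.028427 = -1.848.

z = -1.848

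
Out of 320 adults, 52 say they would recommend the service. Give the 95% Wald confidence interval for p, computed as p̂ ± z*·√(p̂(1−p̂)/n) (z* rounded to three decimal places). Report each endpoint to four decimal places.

With x = 52 successes in n = 320, p̂ = 0.16250.
Standard error of p̂: √(0.136094/320) = √0.000425293 = 0.020623.
The 95% critical value is z* = 1.960.
Margin of error: 1.960 × 0.020623 = 0.04042.
Interval: 0.16250 ± 0.04042 → (0.1221, 0.2029).

(0.1221, 0.2029)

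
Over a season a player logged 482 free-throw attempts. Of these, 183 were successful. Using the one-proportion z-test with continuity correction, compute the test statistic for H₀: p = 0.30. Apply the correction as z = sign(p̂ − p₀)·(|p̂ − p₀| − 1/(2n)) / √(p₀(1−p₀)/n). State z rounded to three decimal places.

p̂ = 183/482 = 0.37967. p̂ − p₀ = 0.079668.
Continuity correction 1/(2n) = 1/964 = 0.001037.
Corrected numerator: |0.079668| − 0.001037 = 0.078631.
SE₀ = √(0.30·0.70/482) = 0.020873.
z = (+)0.078631/0.020873 = 3.767.

z = 3.767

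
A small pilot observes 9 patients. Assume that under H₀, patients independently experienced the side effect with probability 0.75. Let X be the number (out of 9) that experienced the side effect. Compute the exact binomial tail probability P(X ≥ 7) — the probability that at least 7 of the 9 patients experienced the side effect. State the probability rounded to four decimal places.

X is binomial with n = 9 and p = 0.75.
P(X ≥ 7) = C(9,7)·0.75^7·0.25^2 + C(9,8)·0.75^8·0.25^1 + C(9,9)·0.75^9·0.25^0.
= 0.300339 + 0.225254 + 0.075085 = 0.6007.

P = 0.6007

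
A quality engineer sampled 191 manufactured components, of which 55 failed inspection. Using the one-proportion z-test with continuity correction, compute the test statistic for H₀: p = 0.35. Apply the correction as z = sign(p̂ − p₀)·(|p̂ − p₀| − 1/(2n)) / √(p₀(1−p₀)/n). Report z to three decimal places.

The sample proportion is 55/191 = 0.28796. p̂ − p₀ = -0.062042.
1/(2n) = 0.002618.
Corrected numerator: |-0.062042| − 0.002618 = 0.059424.
SE₀ = √(0.35·0.65/191) = 0.034512.
z = −0.059424/0.034512 = -1.722.

z = -1.722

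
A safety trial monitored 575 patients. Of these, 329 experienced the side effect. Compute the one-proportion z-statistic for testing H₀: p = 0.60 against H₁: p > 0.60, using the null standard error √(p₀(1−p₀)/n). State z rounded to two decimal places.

z = -1.36

With x = 329 successes in n = 575, p̂ = 0.57217.
Null standard error: √(0.60·0.40/575) = √0.000417391 = 0.020430.
z = (p̂ − p₀)/SE = (0.57217 − 0.60)/0.020430 = -1.36.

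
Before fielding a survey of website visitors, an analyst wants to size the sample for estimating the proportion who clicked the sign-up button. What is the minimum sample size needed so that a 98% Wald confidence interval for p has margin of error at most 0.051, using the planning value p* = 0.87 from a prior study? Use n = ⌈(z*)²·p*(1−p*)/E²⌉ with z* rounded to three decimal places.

n = 236

For 98% confidence, z* = 2.326.
p*(1−p*) = 0.87·0.13 = 0.1131.
Required n before rounding: 5.410276 × 0.1131 / 0.051² = 235.257.
Rounding up, n = 236.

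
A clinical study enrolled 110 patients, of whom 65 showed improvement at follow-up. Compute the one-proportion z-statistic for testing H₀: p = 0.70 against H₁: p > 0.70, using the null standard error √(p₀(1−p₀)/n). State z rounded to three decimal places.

The sample proportion is 65/110 = 0.59091.
Null standard error: √(0.70·0.30/110) = √0.001909091 = 0.043693.
Test statistic: z = -0.10909/0.043693 = -2.497.

z = -2.497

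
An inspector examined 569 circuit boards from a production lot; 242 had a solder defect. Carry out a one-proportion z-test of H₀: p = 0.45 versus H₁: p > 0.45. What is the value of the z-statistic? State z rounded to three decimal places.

z = -1.184

p̂ = 242/569 = 0.42531.
Null standard error: √(0.45·0.55/569) = √0.000434974 = 0.020856.
z = (p̂ − p₀)/SE = (0.42531 − 0.45)/0.020856 = -1.184.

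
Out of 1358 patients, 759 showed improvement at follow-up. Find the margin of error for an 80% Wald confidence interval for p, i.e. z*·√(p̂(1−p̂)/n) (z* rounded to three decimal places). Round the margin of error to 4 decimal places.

ME = 0.0173

p̂ = 759/1358 = 0.55891.
SE = √(p̂(1−p̂)/n) = √(0.246530/1358) = 0.013474.
z* = 1.282 at the 80% level.
Margin of error = z*·SE = 1.282 × 0.013474 = 0.0173.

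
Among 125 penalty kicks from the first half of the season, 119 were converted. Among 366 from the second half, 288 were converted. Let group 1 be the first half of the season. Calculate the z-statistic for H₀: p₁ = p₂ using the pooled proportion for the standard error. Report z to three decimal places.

z = 4.232

p̂₁ = 119/125 = 0.95200, p̂₂ = 288/366 = 0.78689.
Pooled p̂ = (119+288)/(125+366) = 407/491 = 0.82892.
SE = √[p̂(1−p̂)(1/n₁+1/n₂)] = √[0.82892·0.17108·(1/125+1/366)] ≈ 0.039012.
z = (p̂₁ − p̂₂)/SE = (0.95200 − 0.78689)/0.039012 = 0.16511/0.039012 = 4.232.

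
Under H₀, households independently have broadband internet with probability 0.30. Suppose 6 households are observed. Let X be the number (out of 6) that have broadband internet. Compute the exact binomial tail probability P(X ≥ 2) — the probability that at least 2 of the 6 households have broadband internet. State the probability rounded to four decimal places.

P = 0.5798

X is binomial with n = 6 and p = 0.30.
P(X ≥ 2) = Σ_{j=2}^{6} C(6,j)·0.30^j·0.70^{6−j}.
= 0.324135 + 0.185220 + 0.059535 + 0.010206 + 0.000729 = 0.5798.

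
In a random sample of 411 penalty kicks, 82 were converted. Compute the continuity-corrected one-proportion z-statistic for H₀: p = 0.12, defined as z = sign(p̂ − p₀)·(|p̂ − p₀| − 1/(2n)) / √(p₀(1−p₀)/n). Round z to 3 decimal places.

With x = 82 successes in n = 411, p̂ = 0.19951. p̂ − p₀ = 0.079513.
Continuity correction 1/(2n) = 1/822 = 0.001217.
Corrected numerator: |0.079513| − 0.001217 = 0.078296.
SE₀ = √(0.12·0.88/411) = 0.016029.
z = +0.078296/0.016029 = 4.885.

z = 4.885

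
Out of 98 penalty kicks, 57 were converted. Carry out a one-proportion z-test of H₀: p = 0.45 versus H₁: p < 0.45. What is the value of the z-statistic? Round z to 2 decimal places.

z = 2.62

With x = 57 successes in n = 98, p̂ = 0.58163.
Null standard error: √(0.45·0.55/98) = √0.002525510 = 0.050254.
z = (p̂ − p₀)/SE = (0.58163 − 0.45)/0.050254 = 2.62.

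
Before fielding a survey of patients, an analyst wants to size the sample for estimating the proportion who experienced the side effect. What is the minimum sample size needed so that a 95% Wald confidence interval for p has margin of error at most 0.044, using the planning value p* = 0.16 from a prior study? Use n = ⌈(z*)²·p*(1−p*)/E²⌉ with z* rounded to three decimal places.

n = 267

The 95% critical value is z* = 1.960.
p*(1−p*) = 0.1344.
Required n before rounding: 3.841600 × 0.1344 / 0.044² = 266.690.
Rounding up, n = 267.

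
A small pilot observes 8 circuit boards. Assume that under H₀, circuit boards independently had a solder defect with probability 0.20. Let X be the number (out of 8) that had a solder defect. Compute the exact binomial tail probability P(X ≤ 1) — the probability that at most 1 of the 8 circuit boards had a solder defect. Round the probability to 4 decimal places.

P = 0.5033

X is binomial with n = 8 and p = 0.20.
P(X ≤ 1) = C(8,0)·0.20^0·0.80^8 + C(8,1)·0.20^1·0.80^7.
= 0.167772 + 0.335544 = 0.5033.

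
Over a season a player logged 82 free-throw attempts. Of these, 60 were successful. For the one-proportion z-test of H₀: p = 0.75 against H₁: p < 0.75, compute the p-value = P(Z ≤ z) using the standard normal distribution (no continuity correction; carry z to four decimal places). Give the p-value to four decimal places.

p̂ = 60/82 = 0.73171.
Null standard error: √(0.75·0.25/82) = √0.002286585 = 0.047818.
z = (p̂ − p₀)/SE = (60/82 − 0.75)/0.047818 ≈ -0.3825.
From the standard normal, P(Z ≤ z) = 0.3510.

p-value = 0.3510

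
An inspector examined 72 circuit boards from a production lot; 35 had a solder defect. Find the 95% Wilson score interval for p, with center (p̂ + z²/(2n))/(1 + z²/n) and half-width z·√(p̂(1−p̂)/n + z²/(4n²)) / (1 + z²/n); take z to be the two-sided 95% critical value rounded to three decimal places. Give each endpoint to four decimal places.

(0.3743, 0.5993)

p̂ = 35/72 = 0.48611; z = 1.960, so z² = 3.841600.
1 + z²/n = 1.053356.
Center = (0.48611 + 0.026678)/1.053356 = 0.48681.
Radicand: p̂(1−p̂)/n + z²/(4n²) = 0.003469543 + 0.000185262 = 0.003654805.
Half-width = z·√(radicand)/denom = 1.960·0.060455/1.053356 = 0.11249.
So the interval runs from 0.3743 to 0.5993.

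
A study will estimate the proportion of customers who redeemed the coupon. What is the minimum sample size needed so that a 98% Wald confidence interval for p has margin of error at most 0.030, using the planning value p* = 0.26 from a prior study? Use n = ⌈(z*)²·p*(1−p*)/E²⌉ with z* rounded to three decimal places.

z* = 2.326 at the 98% level.
p*(1−p*) = 0.26·0.74 = 0.1924.
Required n before rounding: 5.410276 × 0.1924 / 0.030² = 1156.597.
⌈1156.597⌉ = 1157.

n = 1157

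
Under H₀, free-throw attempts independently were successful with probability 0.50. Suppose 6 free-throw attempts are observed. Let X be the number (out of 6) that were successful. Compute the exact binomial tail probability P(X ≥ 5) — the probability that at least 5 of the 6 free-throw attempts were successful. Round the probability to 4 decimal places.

P = 0.1094

X is binomial with n = 6 and p = 0.50.
P(X ≥ 5) = C(6,5)·0.50^5·0.50^1 + C(6,6)·0.50^6·0.50^0.
= 0.093750 + 0.015625 = 0.1094.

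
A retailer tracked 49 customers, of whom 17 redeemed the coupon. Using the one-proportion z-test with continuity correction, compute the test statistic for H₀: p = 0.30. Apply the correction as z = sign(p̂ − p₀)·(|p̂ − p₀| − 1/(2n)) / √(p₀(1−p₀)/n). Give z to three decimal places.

With x = 17 successes in n = 49, p̂ = 0.34694. p̂ − p₀ = 0.046939.
Continuity correction 1/(2n) = 1/98 = 0.010204.
Corrected numerator: |0.046939| − 0.010204 = 0.036735.
Under H₀, SE = √(p₀(1−p₀)/n) = √(0.30·0.70/49) = √0.004285714 = 0.065465.
z = (+)0.036735/0.065465 = 0.561.

z = 0.561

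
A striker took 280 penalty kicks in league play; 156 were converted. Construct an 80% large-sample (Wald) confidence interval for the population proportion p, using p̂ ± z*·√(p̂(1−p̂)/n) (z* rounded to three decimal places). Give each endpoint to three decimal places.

With x = 156 successes in n = 280, p̂ = 0.55714.
Standard error of p̂: √(0.246735/280) = √0.000881195 = 0.029685.
The 80% critical value is z* = 1.282.
Margin of error: 1.282 × 0.029685 = 0.03806.
CI: 0.55714 ± 0.03806 = (0.519, 0.595).

(0.519, 0.595)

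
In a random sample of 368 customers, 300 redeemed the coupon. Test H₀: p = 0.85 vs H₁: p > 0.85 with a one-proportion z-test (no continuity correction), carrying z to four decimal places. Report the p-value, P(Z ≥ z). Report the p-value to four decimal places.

p-value = 0.9692

p̂ = 300/368 = 0.81522.
Under H₀, SE = √(p₀(1−p₀)/n) = √(0.85·0.15/368) = √0.000346467 = 0.018614.
z = (p̂ − p₀)/SE = (300/368 − 0.85)/0.018614 ≈ -1.8687.
p-value = P(Z ≥ z) with z = -1.8687 → 0.9692.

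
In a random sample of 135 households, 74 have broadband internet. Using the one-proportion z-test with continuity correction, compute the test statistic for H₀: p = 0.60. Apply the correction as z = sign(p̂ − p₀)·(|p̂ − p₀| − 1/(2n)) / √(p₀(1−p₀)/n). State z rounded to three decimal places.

z = -1.142

The sample proportion is 74/135 = 0.54815. p̂ − p₀ = -0.051852.
1/(2n) = 0.003704.
Corrected numerator: |-0.051852| − 0.003704 = 0.048148.
SE₀ = √(0.60·0.40/135) = 0.042164.
z = −0.048148/0.042164 = -1.142.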